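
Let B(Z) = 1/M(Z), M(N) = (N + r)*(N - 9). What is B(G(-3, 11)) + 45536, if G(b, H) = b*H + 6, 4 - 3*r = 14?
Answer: 49725313/1092 ≈ 45536.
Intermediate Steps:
r = -10/3 (r = 4/3 - ⅓*14 = 4/3 - 14/3 = -10/3 ≈ -3.3333)
M(N) = (-9 + N)*(-10/3 + N) (M(N) = (N - 10/3)*(N - 9) = (-10/3 + N)*(-9 + N) = (-9 + N)*(-10/3 + N))
G(b, H) = 6 + H*b (G(b, H) = H*b + 6 = 6 + H*b)
B(Z) = 1/(30 + Z² - 37*Z/3)
B(G(-3, 11)) + 45536 = 3/(90 - 37*(6 + 11*(-3)) + 3*(6 + 11*(-3))²) + 45536 = 3/(90 - 37*(6 - 33) + 3*(6 - 33)²) + 45536 = 3/(90 - 37*(-27) + 3*(-27)²) + 45536 = 3/(90 + 999 + 3*729) + 45536 = 3/(90 + 999 + 2187) + 45536 = 3/3276 + 45536 = 3*(1/3276) + 45536 = 1/1092 + 45536 = 49725313/1092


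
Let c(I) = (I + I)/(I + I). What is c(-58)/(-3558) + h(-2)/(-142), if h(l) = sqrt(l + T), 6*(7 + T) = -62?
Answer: -1/3558 - I*sqrt(174)/426 ≈ -0.00028106 - 0.030965*I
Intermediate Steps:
T = -52/3 (T = -7 + (1/6)*(-62) = -7 - 31/3 = -52/3 ≈ -17.333)
c(I) = 1 (c(I) = (2*I)/((2*I)) = (2*I)*(1/(2*I)) = 1)
h(l) = sqrt(-52/3 + l) (h(l) = sqrt(l - 52/3) = sqrt(-52/3 + l))
c(-58)/(-3558) + h(-2)/(-142) = 1/(-3558) + (sqrt(-156 + 9*(-2))/3)/(-142) = 1*(-1/3558) + (sqrt(-156 - 18)/3)*(-1/142) = -1/3558 + (sqrt(-174)/3)*(-1/142) = -1/3558 + ((I*sqrt(174))/3)*(-1/142) = -1/3558 + (I*sqrt(174)/3)*(-1/142) = -1/3558 - I*sqrt(174)/426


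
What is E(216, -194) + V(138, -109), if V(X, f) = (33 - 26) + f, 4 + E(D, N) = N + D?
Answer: -84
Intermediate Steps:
E(D, N) = -4 + D + N (E(D, N) = -4 + (N + D) = -4 + (D + N) = -4 + D + N)
V(X, f) = 7 + f
E(216, -194) + V(138, -109) = (-4 + 216 - 194) + (7 - 109) = 18 - 102 = -84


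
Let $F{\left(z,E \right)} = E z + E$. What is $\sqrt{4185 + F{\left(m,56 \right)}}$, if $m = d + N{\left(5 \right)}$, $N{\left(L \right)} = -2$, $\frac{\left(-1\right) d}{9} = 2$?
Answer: $\sqrt{3121} \approx 55.866$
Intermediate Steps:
$d = -18$ ($d = \left(-9\right) 2 = -18$)
$m = -20$ ($m = -18 - 2 = -20$)
$F{\left(z,E \right)} = E + E z$
$\sqrt{4185 + F{\left(m,56 \right)}} = \sqrt{4185 + 56 \left(1 - 20\right)} = \sqrt{4185 + 56 \left(-19\right)} = \sqrt{4185 - 1064} = \sqrt{3121}$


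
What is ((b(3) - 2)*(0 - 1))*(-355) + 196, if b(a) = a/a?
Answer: -159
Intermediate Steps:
b(a) = 1
((b(3) - 2)*(0 - 1))*(-355) + 196 = ((1 - 2)*(0 - 1))*(-355) + 196 = -1*(-1)*(-355) + 196 = 1*(-355) + 196 = -355 + 196 = -159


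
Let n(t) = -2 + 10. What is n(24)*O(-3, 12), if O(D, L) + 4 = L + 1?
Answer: 72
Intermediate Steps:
O(D, L) = -3 + L (O(D, L) = -4 + (L + 1) = -4 + (1 + L) = -3 + L)
n(t) = 8
n(24)*O(-3, 12) = 8*(-3 + 12) = 8*9 = 72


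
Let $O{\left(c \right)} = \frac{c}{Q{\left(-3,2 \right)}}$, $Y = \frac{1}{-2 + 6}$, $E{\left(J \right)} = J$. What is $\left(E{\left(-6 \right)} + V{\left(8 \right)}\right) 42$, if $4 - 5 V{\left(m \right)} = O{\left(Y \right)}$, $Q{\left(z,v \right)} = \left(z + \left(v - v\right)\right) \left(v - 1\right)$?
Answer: $- \frac{2177}{10} \approx -217.7$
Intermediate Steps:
$Q{\left(z,v \right)} = z \left(-1 + v\right)$ ($Q{\left(z,v \right)} = \left(z + 0\right) \left(-1 + v\right) = z \left(-1 + v\right)$)
$Y = \frac{1}{4} \approx 0.25$
$O{\left(c \right)} = - \frac{c}{3}$ ($O{\left(c \right)} = \frac{c}{\left(-3\right) \left(-1 + 2\right)} = \frac{c}{\left(-3\right) 1} = \frac{c}{-3} = c \left(- \frac{1}{3}\right) = - \frac{c}{3}$)
$V{\left(m \right)} = \frac{49}{60}$ ($V{\left(m \right)} = \frac{4}{5} - \frac{\left(- \frac{1}{3}\right) \frac{1}{4}}{5} = \frac{4}{5} - - \frac{1}{60} = \frac{4}{5} + \frac{1}{60} = \frac{49}{60}$)
$\left(E{\left(-6 \right)} + V{\left(8 \right)}\right) 42 = \left(-6 + \frac{49}{60}\right) 42 = \left(- \frac{311}{60}\right) 42 = - \frac{2177}{10}$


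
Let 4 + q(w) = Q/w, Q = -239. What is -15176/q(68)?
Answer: 147424/73 ≈ 2019.5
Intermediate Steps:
q(w) = -4 - 239/w
-15176/q(68) = -15176/(-4 - 239/68) = -15176/(-511/68) = -15176*(-68/511) = 147424/73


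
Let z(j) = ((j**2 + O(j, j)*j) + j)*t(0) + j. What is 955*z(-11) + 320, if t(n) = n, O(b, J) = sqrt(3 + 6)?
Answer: -10185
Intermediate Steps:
O(b, J) = 3 (O(b, J) = sqrt(9) = 3)
z(j) = j (z(j) = ((j**2 + 3*j) + j)*0 + j = (j**2 + 4*j)*0 + j = 0 + j = j)
955*z(-11) + 320 = 955*(-11) + 320 = -10505 + 320 = -10185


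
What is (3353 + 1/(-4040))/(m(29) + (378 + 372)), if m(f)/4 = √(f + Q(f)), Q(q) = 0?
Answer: 1015958925/227062544 - 13546119*√29/567656360 ≈ 4.3458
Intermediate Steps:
m(f) = 4*√f (m(f) = 4*√(f + 0) = 4*√f)
(3353 + 1/(-4040))/(m(29) + (378 + 372)) = (3353 + 1/(-4040))/(4*√29 + (378 + 372)) = (3353 - 1/4040)/(4*√29 + 750) = 13546119/(4040*(750 + 4*√29))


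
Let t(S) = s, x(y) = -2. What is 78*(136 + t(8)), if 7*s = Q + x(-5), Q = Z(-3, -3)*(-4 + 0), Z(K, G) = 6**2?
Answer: 62868/7 ≈ 8981.1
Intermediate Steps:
Z(K, G) = 36
Q = -144 (Q = 36*(-4 + 0) = 36*(-4) = -144)
s = -146/7 (s = (-144 - 2)/7 = (1/7)*(-146) = -146/7 ≈ -20.857)
t(S) = -146/7
78*(136 + t(8)) = 78*(136 - 146/7) = 78*(806/7) = 62868/7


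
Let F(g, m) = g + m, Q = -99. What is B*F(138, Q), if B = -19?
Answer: -741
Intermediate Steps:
B*F(138, Q) = -19*(138 - 99) = -19*39 = -741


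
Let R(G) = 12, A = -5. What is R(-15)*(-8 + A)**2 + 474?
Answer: 2502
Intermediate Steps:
R(-15)*(-8 + A)**2 + 474 = 12*(-8 - 5)**2 + 474 = 12*(-13)**2 + 474 = 12*169 + 474 = 2028 + 474 = 2502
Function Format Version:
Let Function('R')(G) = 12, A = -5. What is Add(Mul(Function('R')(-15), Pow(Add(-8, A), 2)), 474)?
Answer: 2502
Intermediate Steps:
Add(Mul(Function('R')(-15), Pow(Add(-8, A), 2)), 474) = Add(Mul(12, Pow(Add(-8, -5), 2)), 474) = Add(Mul(12, Pow(-13, 2)), 474) = Add(Mul(12, 169), 474) = Add(2028, 474) = 2502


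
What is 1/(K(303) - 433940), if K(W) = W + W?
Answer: -1/433334 ≈ -2.3077e-6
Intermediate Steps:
K(W) = 2*W
1/(K(303) - 433940) = 1/(2*303 - 433940) = 1/(606 - 433940) = 1/(-433334) = -1/433334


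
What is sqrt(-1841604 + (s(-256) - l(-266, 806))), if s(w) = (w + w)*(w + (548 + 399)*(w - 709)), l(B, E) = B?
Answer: 3*sqrt(51798166) ≈ 21591.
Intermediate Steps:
s(w) = 2*w*(-671423 + 948*w) (s(w) = (2*w)*(w + 947*(-709 + w)) = (2*w)*(w + (-671423 + 947*w)) = (2*w)*(-671423 + 948*w) = 2*w*(-671423 + 948*w))
sqrt(-1841604 + (s(-256) - l(-266, 806))) = sqrt(-1841604 + (2*(-256)*(-671423 + 948*(-256)) - 1*(-266))) = sqrt(-1841604 + (2*(-256)*(-671423 - 242688) + 266)) = sqrt(-1841604 + (2*(-256)*(-914111) + 266)) = sqrt(-1841604 + (468024832 + 266)) = sqrt(-1841604 + 468025098) = sqrt(466183494) = 3*sqrt(51798166)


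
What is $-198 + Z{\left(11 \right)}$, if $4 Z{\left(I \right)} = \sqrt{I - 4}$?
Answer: $-198 + \frac{\sqrt{7}}{4} \approx -197.34$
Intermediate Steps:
$Z{\left(I \right)} = \frac{\sqrt{-4 + I}}{4}$ ($Z{\left(I \right)} = \frac{\sqrt{I - 4}}{4} = \frac{\sqrt{-4 + I}}{4}$)
$-198 + Z{\left(11 \right)} = -198 + \frac{\sqrt{-4 + 11}}{4} = -198 + \frac{\sqrt{7}}{4}$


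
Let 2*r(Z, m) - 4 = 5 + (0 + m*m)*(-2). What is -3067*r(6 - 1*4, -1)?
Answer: -21469/2 ≈ -10735.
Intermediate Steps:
r(Z, m) = 9/2 - m² (r(Z, m) = 2 + (5 + (0 + m*m)*(-2))/2 = 2 + (5 + (0 + m²)*(-2))/2 = 2 + (5 + m²*(-2))/2 = 2 + (5 - 2*m²)/2 = 2 + (5/2 - m²) = 9/2 - m²)
-3067*r(6 - 1*4, -1) = -3067*(9/2 - 1*(-1)²) = -3067*(9/2 - 1*1) = -3067*(9/2 - 1) = -3067*7/2 = -21469/2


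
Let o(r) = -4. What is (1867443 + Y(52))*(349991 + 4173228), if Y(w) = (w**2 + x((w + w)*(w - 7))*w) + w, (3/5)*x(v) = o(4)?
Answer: 25373254803983/3 ≈ 8.4577e+12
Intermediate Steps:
x(v) = -20/3 (x(v) = (5/3)*(-4) = -20/3)
Y(w) = w**2 - 17*w/3 (Y(w) = (w**2 - 20*w/3) + w = w**2 - 17*w/3)
(1867443 + Y(52))*(349991 + 4173228) = (1867443 + (1/3)*52*(-17 + 3*52))*(349991 + 4173228) = (1867443 + (1/3)*52*(-17 + 156))*4523219 = (1867443 + (1/3)*52*139)*4523219 = (1867443 + 7228/3)*4523219 = (5609557/3)*4523219 = 25373254803983/3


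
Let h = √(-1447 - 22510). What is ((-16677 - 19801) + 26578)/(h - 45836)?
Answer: 4583600/21221847 + 100*I*√23957/21221847 ≈ 0.21599 + 0.00072934*I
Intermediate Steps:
h = I*√23957 (h = √(-23957) = I*√23957 ≈ 154.78*I)
((-16677 - 19801) + 26578)/(h - 45836) = ((-16677 - 19801) + 26578)/(I*√23957 - 45836) = (-36478 + 26578)/(-45836 + I*√23957) = -9900/(-45836 + I*√23957)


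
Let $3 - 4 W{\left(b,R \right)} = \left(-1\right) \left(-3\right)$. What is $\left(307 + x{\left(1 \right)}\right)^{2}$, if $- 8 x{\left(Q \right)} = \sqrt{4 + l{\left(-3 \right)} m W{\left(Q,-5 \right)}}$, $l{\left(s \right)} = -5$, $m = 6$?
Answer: $\frac{1505529}{16} \approx 94096.0$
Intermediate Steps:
$W{\left(b,R \right)} = 0$ ($W{\left(b,R \right)} = \frac{3}{4} - \frac{\left(-1\right) \left(-3\right)}{4} = \frac{3}{4} - \frac{3}{4} = 0$)
$x{\left(Q \right)} = - \frac{1}{4}$ ($x{\left(Q \right)} = - \frac{\sqrt{4 + \left(-5\right) 6 \cdot 0}}{8} = - \frac{\sqrt{4 - 0}}{8} = - \frac{\sqrt{4 + 0}}{8} = - \frac{\sqrt{4}}{8} = \left(- \frac{1}{8}\right) 2 = - \frac{1}{4}$)
$\left(307 + x{\left(1 \right)}\right)^{2} = \left(307 - \frac{1}{4}\right)^{2} = \left(\frac{1227}{4}\right)^{2} = \frac{1505529}{16}$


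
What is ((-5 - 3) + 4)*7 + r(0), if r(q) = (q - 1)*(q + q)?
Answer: -28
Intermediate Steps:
r(q) = 2*q*(-1 + q) (r(q) = (-1 + q)*(2*q) = 2*q*(-1 + q))
((-5 - 3) + 4)*7 + r(0) = ((-5 - 3) + 4)*7 + 2*0*(-1 + 0) = (-8 + 4)*7 + 2*0*(-1) = -4*7 + 0 = -28 + 0 = -28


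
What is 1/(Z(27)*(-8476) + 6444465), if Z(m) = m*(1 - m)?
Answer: 1/12394617 ≈ 8.0680e-8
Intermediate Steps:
1/(Z(27)*(-8476) + 6444465) = 1/((27*(1 - 1*27))*(-8476) + 6444465) = 1/((27*(1 - 27))*(-8476) + 6444465) = 1/((27*(-26))*(-8476) + 6444465) = 1/(-702*(-8476) + 6444465) = 1/(5950152 + 6444465) = 1/12394617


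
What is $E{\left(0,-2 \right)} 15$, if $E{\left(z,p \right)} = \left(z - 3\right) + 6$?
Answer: $45$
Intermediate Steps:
$E{\left(z,p \right)} = 3 + z$ ($E{\left(z,p \right)} = \left(-3 + z\right) + 6 = 3 + z$)
$E{\left(0,-2 \right)} 15 = \left(3 + 0\right) 15 = 3 \cdot 15 = 45$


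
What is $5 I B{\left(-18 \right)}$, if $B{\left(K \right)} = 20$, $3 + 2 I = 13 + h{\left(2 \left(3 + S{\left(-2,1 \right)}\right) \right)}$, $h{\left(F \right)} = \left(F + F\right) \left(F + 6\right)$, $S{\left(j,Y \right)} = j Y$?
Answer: $2100$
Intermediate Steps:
$S{\left(j,Y \right)} = Y j$
$h{\left(F \right)} = 2 F \left(6 + F\right)$
$I = 21$ ($I = - \frac{3}{2} + \frac{13 + 2 \cdot 2 \left(3 + 1 \left(-2\right)\right) \left(6 + 2 \left(3 + 1 \left(-2\right)\right)\right)}{2} = - \frac{3}{2} + \frac{13 + 2 \cdot 2 \left(3 - 2\right) \left(6 + 2 \left(3 - 2\right)\right)}{2} = - \frac{3}{2} + \frac{13 + 2 \cdot 2 \cdot 1 \left(6 + 2 \cdot 1\right)}{2} = - \frac{3}{2} + \frac{13 + 2 \cdot 2 \left(6 + 2\right)}{2} = - \frac{3}{2} + \frac{13 + 2 \cdot 2 \cdot 8}{2} = - \frac{3}{2} + \frac{13 + 32}{2} = - \frac{3}{2} + \frac{1}{2} \cdot 45 = - \frac{3}{2} + \frac{45}{2} = 21$)
$5 I B{\left(-18 \right)} = 5 \cdot 21 \cdot 20 = 105 \cdot 20 = 2100$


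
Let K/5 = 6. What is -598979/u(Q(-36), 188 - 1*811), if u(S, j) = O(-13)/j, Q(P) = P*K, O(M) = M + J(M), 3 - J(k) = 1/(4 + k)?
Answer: -37735677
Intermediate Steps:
K = 30 (K = 5*6 = 30)
J(k) = 3 - 1/(4 + k)
O(M) = M + (11 + 3*M)/(4 + M)
Q(P) = 30*P (Q(P) = P*30 = 30*P)
u(S, j) = -89/(9*j) (u(S, j) = ((11 + (-13)**2 + 7*(-13))/(4 - 13))/j = ((11 + 169 - 91)/(-9))/j = (-1/9*89)/j = -89/(9*j))
-598979/u(Q(-36), 188 - 1*811) = -598979/((-89/(9*(188 - 1*811)))) = -598979/((-89/(9*(188 - 811)))) = -598979/((-89/9/(-623))) = -598979/((-89/9*(-1/623))) = -598979/1/63 = -598979*63 = -37735677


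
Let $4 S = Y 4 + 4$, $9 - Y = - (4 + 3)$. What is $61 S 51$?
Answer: $52887$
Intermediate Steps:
$Y = 16$ ($Y = 9 - - (4 + 3) = 9 - \left(-1\right) 7 = 9 - -7 = 9 + 7 = 16$)
$S = 17$ ($S = \frac{16 \cdot 4 + 4}{4} = \frac{64 + 4}{4} = \frac{1}{4} \cdot 68 = 17$)
$61 S 51 = 61 \cdot 17 \cdot 51 = 1037 \cdot 51 = 52887$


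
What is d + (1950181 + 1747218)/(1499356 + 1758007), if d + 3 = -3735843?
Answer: -12169002836699/3257363 ≈ -3.7358e+6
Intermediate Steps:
d = -3735846 (d = -3 - 3735843 = -3735846)
d + (1950181 + 1747218)/(1499356 + 1758007) = -3735846 + (1950181 + 1747218)/(1499356 + 1758007) = -3735846 + 3697399/3257363 = -12169002836699/3257363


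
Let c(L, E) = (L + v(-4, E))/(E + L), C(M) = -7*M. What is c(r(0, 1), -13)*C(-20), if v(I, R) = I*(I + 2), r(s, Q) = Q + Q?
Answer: -1400/11 ≈ -127.27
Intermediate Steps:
r(s, Q) = 2*Q
v(I, R) = I*(2 + I)
c(L, E) = (8 + L)/(E + L) (c(L, E) = (L - 4*(2 - 4))/(E + L) = (L - 4*(-2))/(E + L) = (L + 8)/(E + L) = (8 + L)/(E + L))
c(r(0, 1), -13)*C(-20) = ((8 + 2*1)/(-13 + 2*1))*(-7*(-20)) = ((8 + 2)/(-13 + 2))*140 = (10/(-11))*140 = -1/11*10*140 = -10/11*140 = -1400/11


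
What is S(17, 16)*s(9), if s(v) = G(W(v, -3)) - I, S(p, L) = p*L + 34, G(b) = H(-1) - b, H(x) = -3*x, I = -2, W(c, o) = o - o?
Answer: 1530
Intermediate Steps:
W(c, o) = 0
G(b) = 3 - b (G(b) = -3*(-1) - b = 3 - b)
S(p, L) = 34 + L*p (S(p, L) = L*p + 34 = 34 + L*p)
s(v) = 5 (s(v) = (3 - 1*0) - 1*(-2) = (3 + 0) + 2 = 3 + 2 = 5)
S(17, 16)*s(9) = (34 + 16*17)*5 = (34 + 272)*5 = 306*5 = 1530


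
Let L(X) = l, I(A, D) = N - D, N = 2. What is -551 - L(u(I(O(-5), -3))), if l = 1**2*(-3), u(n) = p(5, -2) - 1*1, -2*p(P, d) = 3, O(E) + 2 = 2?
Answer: -548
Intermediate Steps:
O(E) = 0 (O(E) = -2 + 2 = 0)
p(P, d) = -3/2 (p(P, d) = -1/2*3 = -3/2)
I(A, D) = 2 - D
u(n) = -5/2 (u(n) = -3/2 - 1*1 = -3/2 - 1 = -5/2)
l = -3 (l = 1*(-3) = -3)
L(X) = -3
-551 - L(u(I(O(-5), -3))) = -551 - 1*(-3) = -551 + 3 = -548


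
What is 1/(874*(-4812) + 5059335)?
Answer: 1/853647 ≈ 1.1714e-6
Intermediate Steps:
1/(874*(-4812) + 5059335) = 1/(-4205688 + 5059335) = 1/853647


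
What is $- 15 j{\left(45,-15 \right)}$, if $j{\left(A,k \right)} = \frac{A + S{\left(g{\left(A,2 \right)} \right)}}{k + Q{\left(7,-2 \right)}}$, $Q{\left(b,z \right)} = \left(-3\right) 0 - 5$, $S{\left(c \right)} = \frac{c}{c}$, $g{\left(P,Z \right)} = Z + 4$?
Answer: $\frac{69}{2} \approx 34.5$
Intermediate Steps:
$g{\left(P,Z \right)} = 4 + Z$
$S{\left(c \right)} = 1$
$Q{\left(b,z \right)} = -5$ ($Q{\left(b,z \right)} = 0 - 5 = -5$)
$j{\left(A,k \right)} = \frac{1 + A}{-5 + k}$ ($j{\left(A,k \right)} = \frac{A + 1}{k - 5} = \frac{1 + A}{-5 + k}$)
$- 15 j{\left(45,-15 \right)} = - 15 \frac{1 + 45}{-5 - 15} = - 15 \frac{1}{-20} \cdot 46 = - 15 \left(\left(- \frac{1}{20}\right) 46\right) = \left(-15\right) \left(- \frac{23}{10}\right) = \frac{69}{2}$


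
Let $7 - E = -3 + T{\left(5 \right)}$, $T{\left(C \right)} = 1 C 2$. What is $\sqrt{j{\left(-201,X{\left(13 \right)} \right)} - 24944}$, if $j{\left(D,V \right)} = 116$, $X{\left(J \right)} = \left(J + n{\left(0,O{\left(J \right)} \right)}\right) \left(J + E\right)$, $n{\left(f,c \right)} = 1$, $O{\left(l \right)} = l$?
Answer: $2 i \sqrt{6207} \approx 157.57 i$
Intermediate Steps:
$T{\left(C \right)} = 2 C$ ($T{\left(C \right)} = C 2 = 2 C$)
$E = 0$ ($E = 7 - \left(-3 + 2 \cdot 5\right) = 7 - \left(-3 + 10\right) = 7 - 7 = 0$)
$X{\left(J \right)} = J \left(1 + J\right)$ ($X{\left(J \right)} = \left(J + 1\right) \left(J + 0\right) = \left(1 + J\right) J = J \left(1 + J\right)$)
$\sqrt{j{\left(-201,X{\left(13 \right)} \right)} - 24944} = \sqrt{116 - 24944} = \sqrt{-24828} = 2 i \sqrt{6207}$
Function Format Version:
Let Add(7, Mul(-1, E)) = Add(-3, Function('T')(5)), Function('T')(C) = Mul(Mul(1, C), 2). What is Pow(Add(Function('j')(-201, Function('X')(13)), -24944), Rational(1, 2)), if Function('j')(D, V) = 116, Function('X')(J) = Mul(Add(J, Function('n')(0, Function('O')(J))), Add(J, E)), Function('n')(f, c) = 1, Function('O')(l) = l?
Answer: Mul(2, I, Pow(6207, Rational(1, 2))) ≈ Mul(157.57, I)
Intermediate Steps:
Function('T')(C) = Mul(2, C) (Function('T')(C) = Mul(C, 2) = Mul(2, C))
E = 0 (E = Add(7, Mul(-1, Add(-3, Mul(2, 5)))) = Add(7, Mul(-1, Add(-3, 10))) = Add(7, Mul(-1, 7)) = Add(7, -7) = 0)
Function('X')(J) = Mul(J, Add(1, J)) (Function('X')(J) = Mul(Add(J, 1), Add(J, 0)) = Mul(Add(1, J), J) = Mul(J, Add(1, J)))
Pow(Add(Function('j')(-201, Function('X')(13)), -24944), Rational(1, 2)) = Pow(Add(116, -24944), Rational(1, 2)) = Pow(-24828, Rational(1, 2)) = Mul(2, I, Pow(6207, Rational(1, 2)))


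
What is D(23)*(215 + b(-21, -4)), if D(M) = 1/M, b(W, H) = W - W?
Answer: 215/23 ≈ 9.3478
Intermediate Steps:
b(W, H) = 0
D(23)*(215 + b(-21, -4)) = (215 + 0)/23 = (1/23)*215 = 215/23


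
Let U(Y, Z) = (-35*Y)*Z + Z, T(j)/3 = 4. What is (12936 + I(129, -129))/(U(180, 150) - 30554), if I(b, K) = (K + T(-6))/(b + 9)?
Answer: -595017/44868584 ≈ -0.013261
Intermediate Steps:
T(j) = 12 (T(j) = 3*4 = 12)
U(Y, Z) = Z - 35*Y*Z (U(Y, Z) = -35*Y*Z + Z = Z - 35*Y*Z)
I(b, K) = (12 + K)/(9 + b) (I(b, K) = (K + 12)/(b + 9) = (12 + K)/(9 + b))
(12936 + I(129, -129))/(U(180, 150) - 30554) = (12936 + (12 - 129)/(9 + 129))/(150*(1 - 35*180) - 30554) = (12936 - 117/138)/(150*(1 - 6300) - 30554) = (12936 + (1/138)*(-117))/(150*(-6299) - 30554) = (12936 - 39/46)/(-944850 - 30554) = (595017/46)/(-975404) = (595017/46)*(-1/975404) = -595017/44868584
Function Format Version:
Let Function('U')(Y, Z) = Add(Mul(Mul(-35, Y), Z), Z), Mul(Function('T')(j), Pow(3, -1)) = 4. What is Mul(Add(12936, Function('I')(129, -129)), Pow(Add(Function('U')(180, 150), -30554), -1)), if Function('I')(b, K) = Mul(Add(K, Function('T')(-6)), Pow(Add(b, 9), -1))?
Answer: Rational(-595017, 44868584) ≈ -0.013261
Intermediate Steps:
Function('T')(j) = 12 (Function('T')(j) = Mul(3, 4) = 12)
Function('U')(Y, Z) = Add(Z, Mul(-35, Y, Z)) (Function('U')(Y, Z) = Add(Mul(-35, Y, Z), Z) = Add(Z, Mul(-35, Y, Z)))
Function('I')(b, K) = Mul(Pow(Add(9, b), -1), Add(12, K)) (Function('I')(b, K) = Mul(Add(K, 12), Pow(Add(b, 9), -1)) = Mul(Add(12, K), Pow(Add(9, b), -1)) = Mul(Pow(Add(9, b), -1), Add(12, K)))
Mul(Add(12936, Function('I')(129, -129)), Pow(Add(Function('U')(180, 150), -30554), -1)) = Mul(Add(12936, Mul(Pow(Add(9, 129), -1), Add(12, -129))), Pow(Add(Mul(150, Add(1, Mul(-35, 180))), -30554), -1)) = Mul(Add(12936, Mul(Pow(138, -1), -117)), Pow(Add(Mul(150, Add(1, -6300)), -30554), -1)) = Mul(Add(12936, Mul(Rational(1, 138), -117)), Pow(Add(Mul(150, -6299), -30554), -1)) = Mul(Add(12936, Rational(-39, 46)), Pow(Add(-944850, -30554), -1)) = Mul(Rational(595017, 46), Pow(-975404, -1)) = Mul(Rational(595017, 46), Rational(-1, 975404)) = Rational(-595017, 44868584)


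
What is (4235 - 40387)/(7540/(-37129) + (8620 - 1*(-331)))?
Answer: -1342287608/332334139 ≈ -4.0390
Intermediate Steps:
(4235 - 40387)/(7540/(-37129) + (8620 - 1*(-331))) = -36152/(7540*(-1/37129) + (8620 + 331)) = -36152/(-7540/37129 + 8951) = -36152/332334139/37129 = -36152*37129/332334139 = -1342287608/332334139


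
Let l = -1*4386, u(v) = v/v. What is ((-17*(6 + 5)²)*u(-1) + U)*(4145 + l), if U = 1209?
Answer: 204368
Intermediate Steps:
u(v) = 1
l = -4386
((-17*(6 + 5)²)*u(-1) + U)*(4145 + l) = (-17*(6 + 5)²*1 + 1209)*(4145 - 4386) = (-17*11²*1 + 1209)*(-241) = (-17*121*1 + 1209)*(-241) = (-2057*1 + 1209)*(-241) = (-2057 + 1209)*(-241) = -848*(-241) = 204368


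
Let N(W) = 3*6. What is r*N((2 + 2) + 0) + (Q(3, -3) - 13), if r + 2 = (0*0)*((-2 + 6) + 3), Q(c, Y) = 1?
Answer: -48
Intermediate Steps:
r = -2 (r = -2 + (0*0)*((-2 + 6) + 3) = -2 + 0*(4 + 3) = -2 + 0*7 = -2 + 0 = -2)
N(W) = 18
r*N((2 + 2) + 0) + (Q(3, -3) - 13) = -2*18 + (1 - 13) = -36 - 12 = -48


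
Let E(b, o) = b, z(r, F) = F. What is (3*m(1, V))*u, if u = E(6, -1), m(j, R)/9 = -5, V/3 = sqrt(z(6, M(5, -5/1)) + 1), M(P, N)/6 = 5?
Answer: -810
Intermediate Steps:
M(P, N) = 30 (M(P, N) = 6*5 = 30)
V = 3*sqrt(31) (V = 3*sqrt(30 + 1) = 3*sqrt(31) ≈ 16.703)
m(j, R) = -45 (m(j, R) = 9*(-5) = -45)
u = 6
(3*m(1, V))*u = (3*(-45))*6 = -135*6 = -810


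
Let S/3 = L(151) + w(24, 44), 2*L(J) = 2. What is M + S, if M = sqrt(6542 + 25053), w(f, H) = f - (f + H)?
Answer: -129 + sqrt(31595) ≈ 48.750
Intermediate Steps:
L(J) = 1 (L(J) = (1/2)*2 = 1)
w(f, H) = -H (w(f, H) = f - (H + f) = f + (-H - f) = -H)
M = sqrt(31595) ≈ 177.75
S = -129 (S = 3*(1 - 1*44) = 3*(1 - 44) = 3*(-43) = -129)
M + S = sqrt(31595) - 129 = -129 + sqrt(31595)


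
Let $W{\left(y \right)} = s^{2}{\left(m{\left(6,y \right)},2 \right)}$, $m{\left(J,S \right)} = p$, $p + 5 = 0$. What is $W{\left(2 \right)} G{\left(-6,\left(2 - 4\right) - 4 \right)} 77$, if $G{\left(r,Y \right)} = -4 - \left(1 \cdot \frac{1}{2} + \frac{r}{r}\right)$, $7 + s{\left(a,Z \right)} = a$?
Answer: $-60984$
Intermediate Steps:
$p = -5$ ($p = -5 + 0 = -5$)
$m{\left(J,S \right)} = -5$
$s{\left(a,Z \right)} = -7 + a$
$G{\left(r,Y \right)} = - \frac{11}{2}$ ($G{\left(r,Y \right)} = -4 - \left(1 \cdot \frac{1}{2} + 1\right) = -4 - \left(\frac{1}{2} + 1\right) = -4 - \frac{3}{2} = - \frac{11}{2}$)
$W{\left(y \right)} = 144$ ($W{\left(y \right)} = \left(-7 - 5\right)^{2} = \left(-12\right)^{2} = 144$)
$W{\left(2 \right)} G{\left(-6,\left(2 - 4\right) - 4 \right)} 77 = 144 \left(- \frac{11}{2}\right) 77 = \left(-792\right) 77 = -60984$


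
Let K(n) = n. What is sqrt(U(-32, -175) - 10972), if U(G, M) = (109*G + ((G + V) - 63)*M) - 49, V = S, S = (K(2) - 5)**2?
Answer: sqrt(541) ≈ 23.259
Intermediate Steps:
S = 9 (S = (2 - 5)**2 = (-3)**2 = 9)
V = 9
U(G, M) = -49 + 109*G + M*(-54 + G) (U(G, M) = (109*G + ((G + 9) - 63)*M) - 49 = (109*G + ((9 + G) - 63)*M) - 49 = (109*G + (-54 + G)*M) - 49 = (109*G + M*(-54 + G)) - 49 = -49 + 109*G + M*(-54 + G))
sqrt(U(-32, -175) - 10972) = sqrt((-49 - 54*(-175) + 109*(-32) - 32*(-175)) - 10972) = sqrt((-49 + 9450 - 3488 + 5600) - 10972) = sqrt(11513 - 10972) = sqrt(541)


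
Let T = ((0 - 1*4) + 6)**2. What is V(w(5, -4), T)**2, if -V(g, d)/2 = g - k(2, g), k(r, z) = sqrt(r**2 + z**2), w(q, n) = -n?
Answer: 144 - 64*sqrt(5) ≈ 0.89165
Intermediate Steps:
T = 4 (T = ((0 - 4) + 6)**2 = (-4 + 6)**2 = 2**2 = 4)
V(g, d) = -2*g + 2*sqrt(4 + g**2) (V(g, d) = -2*(g - sqrt(2**2 + g**2)) = -2*(g - sqrt(4 + g**2)) = -2*g + 2*sqrt(4 + g**2))
V(w(5, -4), T)**2 = (-(-2)*(-4) + 2*sqrt(4 + (-1*(-4))**2))**2 = (-2*4 + 2*sqrt(4 + 4**2))**2 = (-8 + 2*sqrt(4 + 16))**2 = (-8 + 2*sqrt(20))**2 = (-8 + 2*(2*sqrt(5)))**2 = (-8 + 4*sqrt(5))**2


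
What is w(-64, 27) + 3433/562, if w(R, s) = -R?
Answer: 39401/562 ≈ 70.109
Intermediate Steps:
w(-64, 27) + 3433/562 = -1*(-64) + 3433/562 = 64 + 3433*(1/562) = 64 + 3433/562 = 39401/562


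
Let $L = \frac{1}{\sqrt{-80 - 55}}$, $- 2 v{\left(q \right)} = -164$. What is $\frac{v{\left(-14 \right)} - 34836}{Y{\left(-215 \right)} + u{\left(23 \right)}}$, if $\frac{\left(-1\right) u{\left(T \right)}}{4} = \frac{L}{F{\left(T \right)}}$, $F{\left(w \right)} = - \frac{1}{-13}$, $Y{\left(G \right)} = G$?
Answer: $\frac{1008734850}{6243079} + \frac{5421624 i \sqrt{15}}{6243079} \approx 161.58 + 3.3634 i$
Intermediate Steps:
$v{\left(q \right)} = 82$ ($v{\left(q \right)} = \left(- \frac{1}{2}\right) \left(-164\right) = 82$)
$F{\left(w \right)} = \frac{1}{13}$ ($F{\left(w \right)} = \left(-1\right) \left(- \frac{1}{13}\right) = \frac{1}{13}$)
$L = - \frac{i \sqrt{15}}{45}$ ($L = \frac{1}{\sqrt{-135}} = \frac{1}{3 i \sqrt{15}} = - \frac{i \sqrt{15}}{45} \approx - 0.086066 i$)
$u{\left(T \right)} = \frac{52 i \sqrt{15}}{45}$ ($u{\left(T \right)} = - 4 - \frac{i \sqrt{15}}{45} \frac{1}{\frac{1}{13}} = - 4 - \frac{i \sqrt{15}}{45} \cdot 13 = - 4 \left(- \frac{13 i \sqrt{15}}{45}\right) = \frac{52 i \sqrt{15}}{45}$)
$\frac{v{\left(-14 \right)} - 34836}{Y{\left(-215 \right)} + u{\left(23 \right)}} = \frac{82 - 34836}{-215 + \frac{52 i \sqrt{15}}{45}} = - \frac{34754}{-215 + \frac{52 i \sqrt{15}}{45}}$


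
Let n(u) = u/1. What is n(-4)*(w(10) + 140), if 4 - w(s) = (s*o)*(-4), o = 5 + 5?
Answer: -2176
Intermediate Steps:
o = 10
w(s) = 4 + 40*s (w(s) = 4 - s*10*(-4) = 4 - 10*s*(-4) = 4 - (-40)*s = 4 + 40*s)
n(u) = u (n(u) = u*1 = u)
n(-4)*(w(10) + 140) = -4*((4 + 40*10) + 140) = -4*((4 + 400) + 140) = -4*(404 + 140) = -4*544 = -2176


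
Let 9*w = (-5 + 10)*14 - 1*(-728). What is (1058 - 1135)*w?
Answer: -20482/3 ≈ -6827.3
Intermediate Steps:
w = 266/3 (w = ((-5 + 10)*14 - 1*(-728))/9 = (5*14 + 728)/9 = (70 + 728)/9 = (⅑)*798 = 266/3 ≈ 88.667)
(1058 - 1135)*w = (1058 - 1135)*(266/3) = -77*266/3 = -20482/3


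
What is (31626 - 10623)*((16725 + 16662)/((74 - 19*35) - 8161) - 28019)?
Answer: -5151104942025/8752 ≈ -5.8856e+8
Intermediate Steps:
(31626 - 10623)*((16725 + 16662)/((74 - 19*35) - 8161) - 28019) = 21003*(33387/((74 - 665) - 8161) - 28019) = 21003*(33387/(-591 - 8161) - 28019) = 21003*(33387/(-8752) - 28019) = 21003*(33387*(-1/8752) - 28019) = 21003*(-33387/8752 - 28019) = 21003*(-245255675/8752) = -5151104942025/8752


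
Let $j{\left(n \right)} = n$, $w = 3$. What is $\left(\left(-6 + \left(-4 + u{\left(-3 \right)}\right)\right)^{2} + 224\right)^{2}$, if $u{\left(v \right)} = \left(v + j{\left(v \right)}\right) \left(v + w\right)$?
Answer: $104976$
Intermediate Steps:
$u{\left(v \right)} = 2 v \left(3 + v\right)$ ($u{\left(v \right)} = \left(v + v\right) \left(v + 3\right) = 2 v \left(3 + v\right)$)
$\left(\left(-6 + \left(-4 + u{\left(-3 \right)}\right)\right)^{2} + 224\right)^{2} = \left(\left(-6 - \left(4 + 6 \left(3 - 3\right)\right)\right)^{2} + 224\right)^{2} = \left(\left(-6 - \left(4 + 6 \cdot 0\right)\right)^{2} + 224\right)^{2} = \left(\left(-6 + \left(-4 + 0\right)\right)^{2} + 224\right)^{2} = \left(\left(-6 - 4\right)^{2} + 224\right)^{2} = \left(\left(-10\right)^{2} + 224\right)^{2} = \left(100 + 224\right)^{2} = 324^{2} = 104976$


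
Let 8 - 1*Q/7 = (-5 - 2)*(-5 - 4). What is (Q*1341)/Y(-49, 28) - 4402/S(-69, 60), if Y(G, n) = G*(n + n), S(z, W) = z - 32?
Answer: 9174839/39592 ≈ 231.73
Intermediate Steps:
S(z, W) = -32 + z
Q = -385 (Q = 56 - 7*(-5 - 2)*(-5 - 4) = 56 - (-49)*(-9) = 56 - 7*63 = 56 - 441 = -385)
Y(G, n) = 2*G*n (Y(G, n) = G*(2*n) = 2*G*n)
(Q*1341)/Y(-49, 28) - 4402/S(-69, 60) = (-385*1341)/((2*(-49)*28)) - 4402/(-32 - 69) = -516285/(-2744) - 4402/(-101) = -516285*(-1/2744) - 4402*(-1/101) = 73755/392 + 4402/101 = 9174839/39592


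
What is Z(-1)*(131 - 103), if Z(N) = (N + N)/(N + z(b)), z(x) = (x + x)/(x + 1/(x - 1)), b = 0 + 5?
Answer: -1176/19 ≈ -61.895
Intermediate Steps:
b = 5
z(x) = 2*x/(x + 1/(-1 + x)) (z(x) = (2*x)/(x + 1/(-1 + x)) = 2*x/(x + 1/(-1 + x)))
Z(N) = 2*N/(40/21 + N) (Z(N) = (N + N)/(N + 2*5*(-1 + 5)/(1 + 5**2 - 1*5)) = (2*N)/(N + 2*5*4/(1 + 25 - 5)) = (2*N)/(N + 2*5*4/21) = (2*N)/(N + 2*5*(1/21)*4) = (2*N)/(N + 40/21) = (2*N)/(40/21 + N) = 2*N/(40/21 + N))
Z(-1)*(131 - 103) = (42*(-1)/(40 + 21*(-1)))*(131 - 103) = (42*(-1)/(40 - 21))*28 = (42*(-1)/19)*28 = (42*(-1)*(1/19))*28 = -42/19*28 = -1176/19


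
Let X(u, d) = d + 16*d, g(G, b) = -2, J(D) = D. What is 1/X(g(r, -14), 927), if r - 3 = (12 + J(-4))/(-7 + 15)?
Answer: 1/15759 ≈ 6.3456e-5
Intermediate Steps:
r = 4 (r = 3 + (12 - 4)/(-7 + 15) = 3 + 8/8 = 3 + 8*(1/8) = 3 + 1 = 4)
X(u, d) = 17*d
1/X(g(r, -14), 927) = 1/(17*927) = 1/15759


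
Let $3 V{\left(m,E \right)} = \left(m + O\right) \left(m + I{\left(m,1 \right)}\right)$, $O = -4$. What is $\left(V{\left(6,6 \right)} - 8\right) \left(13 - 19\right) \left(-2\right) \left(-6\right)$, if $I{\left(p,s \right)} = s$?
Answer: $240$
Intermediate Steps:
$V{\left(m,E \right)} = \frac{\left(1 + m\right) \left(-4 + m\right)}{3}$ ($V{\left(m,E \right)} = \frac{\left(m - 4\right) \left(m + 1\right)}{3} = \frac{\left(-4 + m\right) \left(1 + m\right)}{3} = \frac{\left(1 + m\right) \left(-4 + m\right)}{3}$)
$\left(V{\left(6,6 \right)} - 8\right) \left(13 - 19\right) \left(-2\right) \left(-6\right) = \left(\left(- \frac{4}{3} - 6 + \frac{6^{2}}{3}\right) - 8\right) \left(13 - 19\right) \left(-2\right) \left(-6\right) = \left(\left(- \frac{4}{3} - 6 + \frac{1}{3} \cdot 36\right) - 8\right) \left(-6\right) \left(-2\right) \left(-6\right) = \left(\left(- \frac{4}{3} - 6 + 12\right) - 8\right) \left(-6\right) \left(-2\right) \left(-6\right) = \left(\frac{14}{3} - 8\right) \left(-6\right) \left(-2\right) \left(-6\right) = \left(- \frac{10}{3}\right) \left(-6\right) \left(-2\right) \left(-6\right) = 20 \left(-2\right) \left(-6\right) = \left(-40\right) \left(-6\right) = 240$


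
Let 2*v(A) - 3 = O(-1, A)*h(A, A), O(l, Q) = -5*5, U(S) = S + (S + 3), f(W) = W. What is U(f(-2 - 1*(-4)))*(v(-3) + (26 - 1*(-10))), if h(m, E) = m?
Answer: 525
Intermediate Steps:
U(S) = 3 + 2*S (U(S) = S + (3 + S) = 3 + 2*S)
O(l, Q) = -25
v(A) = 3/2 - 25*A/2 (v(A) = 3/2 + (-25*A)/2 = 3/2 - 25*A/2)
U(f(-2 - 1*(-4)))*(v(-3) + (26 - 1*(-10))) = (3 + 2*(-2 - 1*(-4)))*((3/2 - 25/2*(-3)) + (26 - 1*(-10))) = (3 + 2*(-2 + 4))*((3/2 + 75/2) + (26 + 10)) = (3 + 2*2)*(39 + 36) = (3 + 4)*75 = 7*75 = 525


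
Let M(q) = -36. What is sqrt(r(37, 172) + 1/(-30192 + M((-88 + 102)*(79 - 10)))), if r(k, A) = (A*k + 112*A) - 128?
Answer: sqrt(5825041390443)/15114 ≈ 159.69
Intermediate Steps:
r(k, A) = -128 + 112*A + A*k (r(k, A) = (112*A + A*k) - 128 = -128 + 112*A + A*k)
sqrt(r(37, 172) + 1/(-30192 + M((-88 + 102)*(79 - 10)))) = sqrt((-128 + 112*172 + 172*37) + 1/(-30192 - 36)) = sqrt((-128 + 19264 + 6364) + 1/(-30228)) = sqrt(25500 - 1/30228) = sqrt(770813999/30228) = sqrt(5825041390443)/15114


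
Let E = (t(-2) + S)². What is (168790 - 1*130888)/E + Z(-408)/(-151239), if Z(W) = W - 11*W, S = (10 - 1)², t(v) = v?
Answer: 1902265766/314627533 ≈ 6.0461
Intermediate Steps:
S = 81 (S = 9² = 81)
Z(W) = -10*W
E = 6241 (E = (-2 + 81)² = 79² = 6241)
(168790 - 1*130888)/E + Z(-408)/(-151239) = (168790 - 1*130888)/6241 - 10*(-408)/(-151239) = (168790 - 130888)*(1/6241) + 4080*(-1/151239) = 37902*(1/6241) - 1360/50413 = 37902/6241 - 1360/50413 = 1902265766/314627533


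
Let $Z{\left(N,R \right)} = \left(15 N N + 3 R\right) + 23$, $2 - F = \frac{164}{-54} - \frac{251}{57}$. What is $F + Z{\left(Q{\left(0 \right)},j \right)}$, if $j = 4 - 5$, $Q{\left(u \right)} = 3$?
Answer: $\frac{84358}{513} \approx 164.44$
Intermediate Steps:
$F = \frac{4843}{513}$ ($F = 2 - \left(\frac{164}{-54} - \frac{251}{57}\right) = 2 - \left(164 \left(- \frac{1}{54}\right) - \frac{251}{57}\right) = 2 - \left(- \frac{82}{27} - \frac{251}{57}\right) = 2 - - \frac{3817}{513} = 2 + \frac{3817}{513} = \frac{4843}{513} \approx 9.4406$)
$j = -1$
$Z{\left(N,R \right)} = 23 + 3 R + 15 N^{2}$ ($Z{\left(N,R \right)} = \left(15 N^{2} + 3 R\right) + 23 = \left(3 R + 15 N^{2}\right) + 23 = 23 + 3 R + 15 N^{2}$)
$F + Z{\left(Q{\left(0 \right)},j \right)} = \frac{4843}{513} + \left(23 + 3 \left(-1\right) + 15 \cdot 3^{2}\right) = \frac{4843}{513} + \left(23 - 3 + 15 \cdot 9\right) = \frac{4843}{513} + \left(23 - 3 + 135\right) = \frac{4843}{513} + 155 = \frac{84358}{513}$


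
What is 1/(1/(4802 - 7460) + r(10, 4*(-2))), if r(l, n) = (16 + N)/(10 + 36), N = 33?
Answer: 30567/32549 ≈ 0.93911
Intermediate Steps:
r(l, n) = 49/46 (r(l, n) = (16 + 33)/(10 + 36) = 49/46)
1/(1/(4802 - 7460) + r(10, 4*(-2))) = 1/(1/(4802 - 7460) + 49/46) = 1/(1/(-2658) + 49/46) = 1/(-1/2658 + 49/46) = 1/(32549/30567) = 30567/32549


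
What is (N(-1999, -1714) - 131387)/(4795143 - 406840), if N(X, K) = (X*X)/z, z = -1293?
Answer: -173879392/5674075779 ≈ -0.030645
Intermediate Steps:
N(X, K) = -X²/1293 (N(X, K) = (X*X)/(-1293) = X²*(-1/1293) = -X²/1293)
(N(-1999, -1714) - 131387)/(4795143 - 406840) = (-1/1293*(-1999)² - 131387)/(4795143 - 406840) = (-1/1293*3996001 - 131387)/4388303 = (-3996001/1293 - 131387)*(1/4388303) = -173879392/1293*1/4388303 = -173879392/5674075779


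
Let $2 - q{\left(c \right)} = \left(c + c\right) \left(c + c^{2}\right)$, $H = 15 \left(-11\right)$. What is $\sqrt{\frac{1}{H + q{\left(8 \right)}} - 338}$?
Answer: $\frac{i \sqrt{584479365}}{1315} \approx 18.385 i$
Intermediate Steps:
$H = -165$
$q{\left(c \right)} = 2 - 2 c \left(c + c^{2}\right)$ ($q{\left(c \right)} = 2 - \left(c + c\right) \left(c + c^{2}\right) = 2 - 2 c \left(c + c^{2}\right)$)
$\sqrt{\frac{1}{H + q{\left(8 \right)}} - 338} = \sqrt{\frac{1}{-165 - \left(-2 + 128 + 1024\right)} - 338} = \sqrt{\frac{1}{-165 - 1150} - 338} = \sqrt{\frac{1}{-1315} - 338} = \sqrt{- \frac{1}{1315} - 338} = \sqrt{- \frac{444471}{1315}} = \frac{i \sqrt{584479365}}{1315}$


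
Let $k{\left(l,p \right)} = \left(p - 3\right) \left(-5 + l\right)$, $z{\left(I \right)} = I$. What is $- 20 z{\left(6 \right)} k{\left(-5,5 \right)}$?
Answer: $2400$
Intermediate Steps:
$k{\left(l,p \right)} = \left(-5 + l\right) \left(-3 + p\right)$ ($k{\left(l,p \right)} = \left(-3 + p\right) \left(-5 + l\right) = \left(-5 + l\right) \left(-3 + p\right)$)
$- 20 z{\left(6 \right)} k{\left(-5,5 \right)} = \left(-20\right) 6 \left(15 - 25 - -15 - 25\right) = - 120 \left(15 - 25 + 15 - 25\right) = \left(-120\right) \left(-20\right) = 2400$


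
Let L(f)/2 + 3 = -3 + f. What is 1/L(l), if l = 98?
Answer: 1/184 ≈ 0.0054348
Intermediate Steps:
L(f) = -12 + 2*f (L(f) = -6 + 2*(-3 + f) = -6 + (-6 + 2*f) = -12 + 2*f)
1/L(l) = 1/(-12 + 2*98) = 1/(-12 + 196) = 1/184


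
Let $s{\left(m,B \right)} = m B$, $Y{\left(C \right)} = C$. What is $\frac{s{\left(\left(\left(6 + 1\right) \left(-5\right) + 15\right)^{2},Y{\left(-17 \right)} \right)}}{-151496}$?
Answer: $\frac{850}{18937} \approx 0.044886$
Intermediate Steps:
$s{\left(m,B \right)} = B m$
$\frac{s{\left(\left(\left(6 + 1\right) \left(-5\right) + 15\right)^{2},Y{\left(-17 \right)} \right)}}{-151496} = \frac{\left(-17\right) \left(\left(6 + 1\right) \left(-5\right) + 15\right)^{2}}{-151496} = - 17 \left(7 \left(-5\right) + 15\right)^{2} \left(- \frac{1}{151496}\right) = - 17 \left(-35 + 15\right)^{2} \left(- \frac{1}{151496}\right) = - 17 \left(-20\right)^{2} \left(- \frac{1}{151496}\right) = \left(-17\right) 400 \left(- \frac{1}{151496}\right) = \left(-6800\right) \left(- \frac{1}{151496}\right) = \frac{850}{18937}$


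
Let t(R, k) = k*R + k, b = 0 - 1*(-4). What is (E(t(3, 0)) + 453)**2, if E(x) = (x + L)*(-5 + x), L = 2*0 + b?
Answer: 187489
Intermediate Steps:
b = 4 (b = 0 + 4 = 4)
t(R, k) = k + R*k (t(R, k) = R*k + k = k + R*k)
L = 4 (L = 2*0 + 4 = 0 + 4 = 4)
E(x) = (-5 + x)*(4 + x) (E(x) = (x + 4)*(-5 + x) = (4 + x)*(-5 + x) = (-5 + x)*(4 + x))
(E(t(3, 0)) + 453)**2 = ((-20 + (0*(1 + 3))**2 - 0*(1 + 3)) + 453)**2 = ((-20 + (0*4)**2 - 0*4) + 453)**2 = ((-20 + 0**2 - 1*0) + 453)**2 = ((-20 + 0 + 0) + 453)**2 = (-20 + 453)**2 = 433**2 = 187489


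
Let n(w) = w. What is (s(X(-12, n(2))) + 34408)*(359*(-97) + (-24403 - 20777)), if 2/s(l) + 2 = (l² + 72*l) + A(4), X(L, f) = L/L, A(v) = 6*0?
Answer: -195444928910/71 ≈ -2.7527e+9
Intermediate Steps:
A(v) = 0
X(L, f) = 1
s(l) = 2/(-2 + l² + 72*l) (s(l) = 2/(-2 + ((l² + 72*l) + 0)) = 2/(-2 + (l² + 72*l)) = 2/(-2 + l² + 72*l))
(s(X(-12, n(2))) + 34408)*(359*(-97) + (-24403 - 20777)) = (2/(-2 + 1² + 72*1) + 34408)*(359*(-97) + (-24403 - 20777)) = (2/(-2 + 1 + 72) + 34408)*(-34823 - 45180) = (2/71 + 34408)*(-80003) = (2442970/71)*(-80003) = -195444928910/71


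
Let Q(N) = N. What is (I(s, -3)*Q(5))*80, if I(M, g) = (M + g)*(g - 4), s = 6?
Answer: -8400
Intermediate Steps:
I(M, g) = (-4 + g)*(M + g) (I(M, g) = (M + g)*(-4 + g) = (-4 + g)*(M + g))
(I(s, -3)*Q(5))*80 = (((-3)² - 4*6 - 4*(-3) + 6*(-3))*5)*80 = ((9 - 24 + 12 - 18)*5)*80 = -21*5*80 = -105*80 = -8400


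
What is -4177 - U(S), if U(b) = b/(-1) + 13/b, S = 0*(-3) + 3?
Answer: -12535/3 ≈ -4178.3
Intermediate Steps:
S = 3 (S = 0 + 3 = 3)
U(b) = -b + 13/b (U(b) = b*(-1) + 13/b = -b + 13/b)
-4177 - U(S) = -4177 - (-1*3 + 13/3) = -4177 - (-3 + 13*(⅓)) = -4177 - (-3 + 13/3) = -4177 - 1*4/3 = -4177 - 4/3 = -12535/3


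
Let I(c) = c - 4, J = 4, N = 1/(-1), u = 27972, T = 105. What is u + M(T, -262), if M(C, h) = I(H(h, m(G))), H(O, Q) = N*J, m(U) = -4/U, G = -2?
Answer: 27964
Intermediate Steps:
N = -1
H(O, Q) = -4 (H(O, Q) = -1*4 = -4)
I(c) = -4 + c
M(C, h) = -8 (M(C, h) = -4 - 4 = -8)
u + M(T, -262) = 27972 - 8 = 27964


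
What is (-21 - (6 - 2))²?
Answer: 625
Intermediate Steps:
(-21 - (6 - 2))² = (-21 - 1*4)² = (-21 - 4)² = (-25)² = 625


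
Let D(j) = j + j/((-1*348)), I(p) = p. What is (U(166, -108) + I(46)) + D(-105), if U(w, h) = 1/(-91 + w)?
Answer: -510559/8700 ≈ -58.685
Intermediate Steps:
D(j) = 347*j/348 (D(j) = j + j/(-348) = j + j*(-1/348) = j - j/348 = 347*j/348)
(U(166, -108) + I(46)) + D(-105) = (1/(-91 + 166) + 46) + (347/348)*(-105) = (1/75 + 46) - 12145/116 = 3451/75 - 12145/116 = -510559/8700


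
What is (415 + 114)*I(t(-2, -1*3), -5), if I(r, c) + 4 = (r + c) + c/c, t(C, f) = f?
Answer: -5819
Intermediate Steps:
I(r, c) = -3 + c + r (I(r, c) = -4 + ((r + c) + c/c) = -4 + ((c + r) + 1) = -4 + (1 + c + r) = -3 + c + r)
(415 + 114)*I(t(-2, -1*3), -5) = (415 + 114)*(-3 - 5 - 1*3) = 529*(-3 - 5 - 3) = 529*(-11) = -5819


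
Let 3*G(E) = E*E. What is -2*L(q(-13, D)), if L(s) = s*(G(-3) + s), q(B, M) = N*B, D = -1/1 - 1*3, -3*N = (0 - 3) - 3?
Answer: -1196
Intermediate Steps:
G(E) = E**2/3 (G(E) = (E*E)/3 = E**2/3)
N = 2 (N = -((0 - 3) - 3)/3 = -(-3 - 3)/3 = -1/3*(-6) = 2)
D = -4 (D = -1*1 - 3 = -1 - 3 = -4)
q(B, M) = 2*B
L(s) = s*(3 + s) (L(s) = s*((1/3)*(-3)**2 + s) = s*((1/3)*9 + s) = s*(3 + s))
-2*L(q(-13, D)) = -2*2*(-13)*(3 + 2*(-13)) = -(-52)*(3 - 26) = -(-52)*(-23) = -2*598 = -1196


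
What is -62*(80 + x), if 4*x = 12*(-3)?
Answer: -4402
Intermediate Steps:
x = -9 (x = (12*(-3))/4 = (¼)*(-36) = -9)
-62*(80 + x) = -62*(80 - 9) = -62*71 = -4402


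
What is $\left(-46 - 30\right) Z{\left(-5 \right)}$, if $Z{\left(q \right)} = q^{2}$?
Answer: $-1900$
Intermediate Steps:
$\left(-46 - 30\right) Z{\left(-5 \right)} = \left(-46 - 30\right) \left(-5\right)^{2} = \left(-46 - 30\right) 25 = \left(-76\right) 25 = -1900$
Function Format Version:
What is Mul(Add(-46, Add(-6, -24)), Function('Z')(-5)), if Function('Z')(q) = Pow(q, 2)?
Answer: -1900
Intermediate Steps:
Mul(Add(-46, Add(-6, -24)), Function('Z')(-5)) = Mul(Add(-46, Add(-6, -24)), Pow(-5, 2)) = Mul(Add(-46, -30), 25) = Mul(-76, 25) = -1900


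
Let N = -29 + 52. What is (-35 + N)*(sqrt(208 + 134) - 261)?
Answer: 3132 - 36*sqrt(38) ≈ 2910.1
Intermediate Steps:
N = 23
(-35 + N)*(sqrt(208 + 134) - 261) = (-35 + 23)*(sqrt(208 + 134) - 261) = -12*(sqrt(342) - 261) = -12*(3*sqrt(38) - 261) = -12*(-261 + 3*sqrt(38)) = 3132 - 36*sqrt(38)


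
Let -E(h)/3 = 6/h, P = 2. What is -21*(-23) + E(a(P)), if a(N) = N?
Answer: 474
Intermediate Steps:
E(h) = -18/h
-21*(-23) + E(a(P)) = -21*(-23) - 18/2 = 483 - 18*1/2 = 483 - 9 = 474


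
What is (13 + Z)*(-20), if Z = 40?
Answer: -1060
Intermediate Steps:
(13 + Z)*(-20) = (13 + 40)*(-20) = 53*(-20) = -1060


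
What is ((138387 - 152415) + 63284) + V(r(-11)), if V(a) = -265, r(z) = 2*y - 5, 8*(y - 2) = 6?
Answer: 48991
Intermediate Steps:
y = 11/4 (y = 2 + (⅛)*6 = 2 + ¾ = 11/4 ≈ 2.7500)
r(z) = ½ (r(z) = 2*(11/4) - 5 = 11/2 - 5 = ½)
((138387 - 152415) + 63284) + V(r(-11)) = ((138387 - 152415) + 63284) - 265 = (-14028 + 63284) - 265 = 49256 - 265 = 48991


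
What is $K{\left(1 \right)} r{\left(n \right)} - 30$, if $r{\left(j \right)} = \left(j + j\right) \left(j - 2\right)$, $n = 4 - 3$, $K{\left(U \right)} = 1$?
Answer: $-32$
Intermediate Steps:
$n = 1$ ($n = 4 - 3 = 1$)
$r{\left(j \right)} = 2 j \left(-2 + j\right)$
$K{\left(1 \right)} r{\left(n \right)} - 30 = 1 \cdot 2 \cdot 1 \left(-2 + 1\right) - 30 = 1 \cdot 2 \cdot 1 \left(-1\right) - 30 = 1 \left(-2\right) - 30 = -2 - 30 = -32$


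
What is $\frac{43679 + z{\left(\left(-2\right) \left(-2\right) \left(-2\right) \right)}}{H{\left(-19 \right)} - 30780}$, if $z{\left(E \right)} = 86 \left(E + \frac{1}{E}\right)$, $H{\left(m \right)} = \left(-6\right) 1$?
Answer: $- \frac{57307}{41048} \approx -1.3961$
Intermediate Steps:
$H{\left(m \right)} = -6$
$z{\left(E \right)} = 86 E + \frac{86}{E}$
$\frac{43679 + z{\left(\left(-2\right) \left(-2\right) \left(-2\right) \right)}}{H{\left(-19 \right)} - 30780} = \frac{43679 + \left(86 \left(-2\right) \left(-2\right) \left(-2\right) + \frac{86}{\left(-2\right) \left(-2\right) \left(-2\right)}\right)}{-6 - 30780} = \frac{43679 + \left(86 \cdot 4 \left(-2\right) + \frac{86}{4 \left(-2\right)}\right)}{-30786} = \left(43679 + \left(86 \left(-8\right) + \frac{86}{-8}\right)\right) \left(- \frac{1}{30786}\right) = \left(43679 + \left(-688 + 86 \left(- \frac{1}{8}\right)\right)\right) \left(- \frac{1}{30786}\right) = \left(43679 - \frac{2795}{4}\right) \left(- \frac{1}{30786}\right) = \frac{171921}{4} \left(- \frac{1}{30786}\right) = - \frac{57307}{41048}$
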